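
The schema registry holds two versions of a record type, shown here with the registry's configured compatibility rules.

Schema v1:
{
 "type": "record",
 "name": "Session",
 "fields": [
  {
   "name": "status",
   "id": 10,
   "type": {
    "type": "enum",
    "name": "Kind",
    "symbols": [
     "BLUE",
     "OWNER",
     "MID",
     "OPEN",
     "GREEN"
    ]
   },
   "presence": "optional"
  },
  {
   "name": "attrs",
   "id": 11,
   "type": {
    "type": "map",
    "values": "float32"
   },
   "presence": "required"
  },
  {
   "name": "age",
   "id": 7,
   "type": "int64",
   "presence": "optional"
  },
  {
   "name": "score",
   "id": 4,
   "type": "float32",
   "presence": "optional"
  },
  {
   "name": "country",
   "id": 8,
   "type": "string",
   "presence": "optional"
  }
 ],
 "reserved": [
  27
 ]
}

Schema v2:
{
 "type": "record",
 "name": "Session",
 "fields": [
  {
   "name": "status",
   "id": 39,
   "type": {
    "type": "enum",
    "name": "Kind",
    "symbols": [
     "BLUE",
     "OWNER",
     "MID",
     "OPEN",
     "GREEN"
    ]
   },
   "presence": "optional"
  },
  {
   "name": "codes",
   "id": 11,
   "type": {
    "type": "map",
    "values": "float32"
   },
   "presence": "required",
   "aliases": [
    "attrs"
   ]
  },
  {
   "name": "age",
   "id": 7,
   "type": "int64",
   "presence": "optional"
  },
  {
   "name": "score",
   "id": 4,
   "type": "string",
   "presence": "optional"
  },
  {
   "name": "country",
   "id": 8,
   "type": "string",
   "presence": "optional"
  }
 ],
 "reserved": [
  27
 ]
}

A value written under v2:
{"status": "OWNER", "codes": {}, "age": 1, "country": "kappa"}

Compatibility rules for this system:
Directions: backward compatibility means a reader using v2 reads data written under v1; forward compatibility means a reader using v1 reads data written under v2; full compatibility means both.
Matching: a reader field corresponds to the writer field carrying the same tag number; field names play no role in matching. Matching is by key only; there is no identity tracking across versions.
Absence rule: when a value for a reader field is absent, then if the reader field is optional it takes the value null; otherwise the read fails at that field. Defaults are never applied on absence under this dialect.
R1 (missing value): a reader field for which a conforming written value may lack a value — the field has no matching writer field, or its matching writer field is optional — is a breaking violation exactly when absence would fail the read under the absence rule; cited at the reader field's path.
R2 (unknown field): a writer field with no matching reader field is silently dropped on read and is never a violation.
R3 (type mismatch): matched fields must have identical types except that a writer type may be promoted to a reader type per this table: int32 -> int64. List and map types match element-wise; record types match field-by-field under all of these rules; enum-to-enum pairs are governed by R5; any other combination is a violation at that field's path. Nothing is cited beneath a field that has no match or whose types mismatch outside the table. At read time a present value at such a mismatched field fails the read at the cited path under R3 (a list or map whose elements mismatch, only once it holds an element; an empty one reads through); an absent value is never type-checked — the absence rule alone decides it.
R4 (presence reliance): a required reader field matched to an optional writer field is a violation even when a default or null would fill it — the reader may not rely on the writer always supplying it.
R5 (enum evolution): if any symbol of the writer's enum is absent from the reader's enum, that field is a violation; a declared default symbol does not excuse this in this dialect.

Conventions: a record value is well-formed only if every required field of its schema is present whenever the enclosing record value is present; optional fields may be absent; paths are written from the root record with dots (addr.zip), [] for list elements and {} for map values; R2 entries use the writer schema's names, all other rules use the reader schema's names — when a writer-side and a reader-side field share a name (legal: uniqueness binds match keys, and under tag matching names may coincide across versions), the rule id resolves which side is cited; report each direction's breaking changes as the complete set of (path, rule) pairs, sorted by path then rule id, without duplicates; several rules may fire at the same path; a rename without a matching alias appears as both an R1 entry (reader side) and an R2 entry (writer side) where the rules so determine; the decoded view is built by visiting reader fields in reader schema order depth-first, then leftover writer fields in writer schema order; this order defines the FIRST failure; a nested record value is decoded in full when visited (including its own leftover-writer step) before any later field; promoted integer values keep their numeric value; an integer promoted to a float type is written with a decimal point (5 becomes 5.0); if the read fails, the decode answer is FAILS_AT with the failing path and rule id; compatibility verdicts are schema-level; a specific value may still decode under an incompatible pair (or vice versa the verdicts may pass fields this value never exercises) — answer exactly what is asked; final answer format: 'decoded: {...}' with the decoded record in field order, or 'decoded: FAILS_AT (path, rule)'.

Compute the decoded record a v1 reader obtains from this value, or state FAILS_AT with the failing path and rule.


decoded: {"status": null, "attrs": {}, "age": 1, "score": null, "country": "kappa"}

the writer's type comes first in each Session pair
migrating the Session value to v1:
  status := null (missing; optional => null)
  attrs := {} (from writer codes)
  age := 1
  score := null (missing; optional => null)
  country := "kappa"
  writer status: no reader field; dropped
  => decoded: {"status": null, "attrs": {}, "age": 1, "score": null, "country": "kappa"}
ruling out the remaining Session differences:
  field score in record Session: type float32 changed to string -> matters for Session compatibility verdicts, not for this value's decode
  renamed field attrs to codes in record Session (alias attrs declared on the renamed field) -> fires no rule on Session under this dialect and leaves the result unchanged


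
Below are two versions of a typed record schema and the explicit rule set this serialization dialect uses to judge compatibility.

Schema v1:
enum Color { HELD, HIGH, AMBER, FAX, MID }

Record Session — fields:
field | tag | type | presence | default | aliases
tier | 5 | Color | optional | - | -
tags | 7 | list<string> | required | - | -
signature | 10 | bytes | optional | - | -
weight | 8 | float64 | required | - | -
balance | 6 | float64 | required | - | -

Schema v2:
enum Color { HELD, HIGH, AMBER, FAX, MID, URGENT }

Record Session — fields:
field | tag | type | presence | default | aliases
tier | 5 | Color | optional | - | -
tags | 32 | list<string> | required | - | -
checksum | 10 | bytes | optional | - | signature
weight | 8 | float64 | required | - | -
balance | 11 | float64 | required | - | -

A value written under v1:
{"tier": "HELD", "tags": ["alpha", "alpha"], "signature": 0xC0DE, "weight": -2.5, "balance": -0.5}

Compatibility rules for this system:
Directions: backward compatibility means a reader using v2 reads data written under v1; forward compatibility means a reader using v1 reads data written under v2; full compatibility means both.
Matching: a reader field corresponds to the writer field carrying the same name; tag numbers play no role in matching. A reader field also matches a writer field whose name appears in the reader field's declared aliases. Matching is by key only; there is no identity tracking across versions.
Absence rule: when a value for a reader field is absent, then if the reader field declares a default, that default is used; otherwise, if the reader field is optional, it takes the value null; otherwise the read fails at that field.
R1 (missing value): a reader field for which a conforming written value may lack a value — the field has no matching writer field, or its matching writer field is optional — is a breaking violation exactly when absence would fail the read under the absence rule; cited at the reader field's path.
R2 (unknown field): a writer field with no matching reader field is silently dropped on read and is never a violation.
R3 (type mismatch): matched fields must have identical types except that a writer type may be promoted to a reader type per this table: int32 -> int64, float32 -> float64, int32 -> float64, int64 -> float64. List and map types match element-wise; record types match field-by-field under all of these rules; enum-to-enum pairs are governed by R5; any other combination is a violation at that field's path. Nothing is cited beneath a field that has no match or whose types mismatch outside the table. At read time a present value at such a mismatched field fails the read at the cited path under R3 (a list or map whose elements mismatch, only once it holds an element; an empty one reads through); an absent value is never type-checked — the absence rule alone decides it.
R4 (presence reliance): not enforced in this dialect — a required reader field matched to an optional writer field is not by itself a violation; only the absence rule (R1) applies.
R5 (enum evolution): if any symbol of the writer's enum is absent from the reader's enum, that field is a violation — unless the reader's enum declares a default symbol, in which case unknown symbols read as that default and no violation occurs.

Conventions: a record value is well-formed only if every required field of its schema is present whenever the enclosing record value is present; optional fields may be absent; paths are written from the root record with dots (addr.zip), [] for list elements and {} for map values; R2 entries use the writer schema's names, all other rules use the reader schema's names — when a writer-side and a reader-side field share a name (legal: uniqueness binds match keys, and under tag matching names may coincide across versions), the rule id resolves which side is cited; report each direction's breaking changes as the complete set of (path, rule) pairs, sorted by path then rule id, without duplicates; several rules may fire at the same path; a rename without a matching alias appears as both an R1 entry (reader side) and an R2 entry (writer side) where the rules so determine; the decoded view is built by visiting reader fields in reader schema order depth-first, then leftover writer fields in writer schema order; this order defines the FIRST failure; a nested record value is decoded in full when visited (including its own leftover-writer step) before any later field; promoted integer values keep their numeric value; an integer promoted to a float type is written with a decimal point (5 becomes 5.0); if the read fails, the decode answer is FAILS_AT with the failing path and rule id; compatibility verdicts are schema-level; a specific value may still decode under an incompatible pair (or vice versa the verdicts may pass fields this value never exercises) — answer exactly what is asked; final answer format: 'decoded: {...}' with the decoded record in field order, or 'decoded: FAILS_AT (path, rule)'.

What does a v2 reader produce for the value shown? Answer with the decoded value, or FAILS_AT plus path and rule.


decoded: {"tier": "HELD", "tags": ["alpha", "alpha"], "checksum": 0xC0DE, "weight": -2.5, "balance": -0.5}

arrows below run writer -> reader for Session
decode walk for Session under reader schema v2:
  tier := "HELD"
  tags := ["alpha", "alpha"]
  checksum := 0xC0DE (from writer signature)
  weight := -2.5
  balance := -0.5
  => decoded: {"tier": "HELD", "tags": ["alpha", "alpha"], "checksum": 0xC0DE, "weight": -2.5, "balance": -0.5}
checking off the Session differences that do not matter here:
  enum Color (field tier in record Session): symbol URGENT added -> shifts the Session verdicts, not this decode
  field balance in record Session: tag 6 changed to 11 -> no rule fires on it and the decoded Session view is identical with or without it
  field tags in record Session: tag 7 changed to 32 -> no rule fires on it and the decoded Session view is identical with or without it


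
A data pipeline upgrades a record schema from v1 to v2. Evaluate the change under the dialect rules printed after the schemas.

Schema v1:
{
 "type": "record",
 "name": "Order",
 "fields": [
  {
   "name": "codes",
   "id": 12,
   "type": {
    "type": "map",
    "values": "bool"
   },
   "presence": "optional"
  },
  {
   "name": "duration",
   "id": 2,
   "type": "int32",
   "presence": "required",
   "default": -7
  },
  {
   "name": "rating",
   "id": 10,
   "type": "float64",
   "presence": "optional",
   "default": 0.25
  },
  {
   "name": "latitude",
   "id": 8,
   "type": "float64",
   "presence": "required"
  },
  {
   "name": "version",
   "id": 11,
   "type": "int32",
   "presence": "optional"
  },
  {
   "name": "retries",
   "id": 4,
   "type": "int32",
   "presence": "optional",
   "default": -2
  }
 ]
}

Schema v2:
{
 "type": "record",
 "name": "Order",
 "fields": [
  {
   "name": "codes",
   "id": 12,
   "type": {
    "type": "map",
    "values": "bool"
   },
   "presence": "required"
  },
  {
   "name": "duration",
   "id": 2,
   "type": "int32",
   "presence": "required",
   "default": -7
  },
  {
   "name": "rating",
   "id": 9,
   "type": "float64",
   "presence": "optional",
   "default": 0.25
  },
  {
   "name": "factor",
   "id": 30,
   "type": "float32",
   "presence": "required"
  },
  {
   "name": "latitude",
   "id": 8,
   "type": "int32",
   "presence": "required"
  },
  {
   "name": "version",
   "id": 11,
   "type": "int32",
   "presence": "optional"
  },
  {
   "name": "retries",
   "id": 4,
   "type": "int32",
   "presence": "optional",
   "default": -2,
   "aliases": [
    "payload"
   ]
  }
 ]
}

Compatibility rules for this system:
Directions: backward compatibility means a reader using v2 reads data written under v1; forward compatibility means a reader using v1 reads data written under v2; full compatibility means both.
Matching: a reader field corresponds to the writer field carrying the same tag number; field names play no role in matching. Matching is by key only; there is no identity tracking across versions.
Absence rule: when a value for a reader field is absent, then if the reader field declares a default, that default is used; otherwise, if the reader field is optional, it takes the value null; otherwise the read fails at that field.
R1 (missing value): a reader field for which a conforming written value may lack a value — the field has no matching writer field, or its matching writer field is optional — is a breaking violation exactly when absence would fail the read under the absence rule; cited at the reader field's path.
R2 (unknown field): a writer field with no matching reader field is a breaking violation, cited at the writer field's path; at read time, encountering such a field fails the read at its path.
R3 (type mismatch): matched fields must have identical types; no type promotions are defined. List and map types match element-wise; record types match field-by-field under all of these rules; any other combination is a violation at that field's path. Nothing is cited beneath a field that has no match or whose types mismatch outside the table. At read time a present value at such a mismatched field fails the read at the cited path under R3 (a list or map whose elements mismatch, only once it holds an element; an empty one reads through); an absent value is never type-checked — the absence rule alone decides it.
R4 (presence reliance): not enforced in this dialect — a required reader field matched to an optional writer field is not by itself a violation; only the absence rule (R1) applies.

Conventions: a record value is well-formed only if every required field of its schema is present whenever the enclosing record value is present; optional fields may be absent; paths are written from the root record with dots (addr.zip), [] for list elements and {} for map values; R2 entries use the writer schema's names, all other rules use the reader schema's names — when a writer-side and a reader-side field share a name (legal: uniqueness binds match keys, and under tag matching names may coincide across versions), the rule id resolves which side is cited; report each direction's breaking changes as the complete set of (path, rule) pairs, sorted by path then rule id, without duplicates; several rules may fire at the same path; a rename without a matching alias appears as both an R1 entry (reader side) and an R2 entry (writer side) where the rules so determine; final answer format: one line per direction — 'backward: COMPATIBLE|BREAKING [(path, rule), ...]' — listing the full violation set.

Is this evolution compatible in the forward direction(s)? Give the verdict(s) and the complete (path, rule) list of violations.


in Order below, arrows point writer -> reader
checking forward for Order: reader v1 against writer v2:
  codes <- codes (map<string, bool> -> map<string, bool>, writer required)
  duration <- duration (int32 -> int32, writer required)
  rating has no writer counterpart
  latitude <- latitude (int32 -> float64, writer required)
  version <- version (int32 -> int32, writer optional)
  retries <- retries (int32 -> int32, writer optional)
  writer field rating has no reader counterpart
  writer field factor has no reader counterpart
  breaking: (factor, R2)
  breaking: (latitude, R3)
  breaking: (rating, R2)
  forward on Order therefore BREAKING (3)
diffs on Order not affecting the asked answer:
  field codes in record Order: optional changed to required -> fires only in the backward direction of Order, which is not asked here

forward: BREAKING [(factor, R2), (latitude, R3), (rating, R2)]


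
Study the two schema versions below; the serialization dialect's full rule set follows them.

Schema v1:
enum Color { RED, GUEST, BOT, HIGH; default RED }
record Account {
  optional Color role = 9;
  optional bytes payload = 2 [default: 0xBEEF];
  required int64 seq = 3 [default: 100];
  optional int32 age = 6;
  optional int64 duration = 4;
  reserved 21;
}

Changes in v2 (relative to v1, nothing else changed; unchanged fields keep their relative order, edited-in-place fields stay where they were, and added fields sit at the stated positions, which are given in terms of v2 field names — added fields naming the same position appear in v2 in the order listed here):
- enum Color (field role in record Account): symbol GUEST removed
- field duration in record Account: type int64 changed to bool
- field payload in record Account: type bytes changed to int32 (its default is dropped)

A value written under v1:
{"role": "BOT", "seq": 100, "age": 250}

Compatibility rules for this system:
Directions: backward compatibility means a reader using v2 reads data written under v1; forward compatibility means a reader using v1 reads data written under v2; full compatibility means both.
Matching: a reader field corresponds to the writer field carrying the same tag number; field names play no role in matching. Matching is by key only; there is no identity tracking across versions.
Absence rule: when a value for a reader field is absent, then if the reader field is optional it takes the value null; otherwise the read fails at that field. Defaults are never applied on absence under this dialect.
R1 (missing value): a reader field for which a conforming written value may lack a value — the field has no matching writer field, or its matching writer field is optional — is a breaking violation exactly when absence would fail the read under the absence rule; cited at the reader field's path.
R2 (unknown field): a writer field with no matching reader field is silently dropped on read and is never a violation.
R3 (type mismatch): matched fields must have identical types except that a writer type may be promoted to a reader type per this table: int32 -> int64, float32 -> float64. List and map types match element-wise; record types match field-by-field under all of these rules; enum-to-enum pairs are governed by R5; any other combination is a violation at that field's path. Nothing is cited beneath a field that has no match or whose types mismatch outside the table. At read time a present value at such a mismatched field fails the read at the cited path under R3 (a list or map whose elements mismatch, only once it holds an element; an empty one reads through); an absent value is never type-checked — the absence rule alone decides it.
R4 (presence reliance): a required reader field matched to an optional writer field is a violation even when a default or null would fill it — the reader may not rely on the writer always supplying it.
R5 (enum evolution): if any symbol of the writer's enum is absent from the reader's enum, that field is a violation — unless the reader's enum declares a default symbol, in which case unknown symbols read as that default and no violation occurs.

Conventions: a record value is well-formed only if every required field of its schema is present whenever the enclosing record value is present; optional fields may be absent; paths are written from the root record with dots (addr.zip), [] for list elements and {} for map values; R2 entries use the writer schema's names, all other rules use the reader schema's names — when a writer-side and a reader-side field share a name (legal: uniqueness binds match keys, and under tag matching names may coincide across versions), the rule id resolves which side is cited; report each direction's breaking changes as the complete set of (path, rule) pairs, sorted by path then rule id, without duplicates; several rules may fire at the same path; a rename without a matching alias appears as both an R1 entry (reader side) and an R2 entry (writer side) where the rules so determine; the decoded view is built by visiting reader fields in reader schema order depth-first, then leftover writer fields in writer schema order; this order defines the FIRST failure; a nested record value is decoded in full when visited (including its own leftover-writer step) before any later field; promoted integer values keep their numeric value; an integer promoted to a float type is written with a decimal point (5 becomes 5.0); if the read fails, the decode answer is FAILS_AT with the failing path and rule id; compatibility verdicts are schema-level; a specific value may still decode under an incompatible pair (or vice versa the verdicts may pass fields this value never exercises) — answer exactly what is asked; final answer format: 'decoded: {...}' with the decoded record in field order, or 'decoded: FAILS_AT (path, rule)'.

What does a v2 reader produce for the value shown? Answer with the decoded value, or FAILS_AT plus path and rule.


decoded: {"role": "BOT", "payload": null, "seq": 100, "age": 250, "duration": null}

each type pair in Account: writer, then reader
decode walk for Account under reader schema v2:
  role := "BOT"
  payload := null (absent, optional -> null)
  seq := 100
  age := 250
  duration := null (absent, optional -> null)
  => decoded: {"role": "BOT", "payload": null, "seq": 100, "age": 250, "duration": null}
the rest of the Account diff is inert for this question:
  enum Color (field role in record Account): symbol GUEST removed -> no rule fires on it and the decoded Account view is identical with or without it
  field duration in record Account: type int64 changed to bool -> changes Account's schema-level verdicts only — the decode of this value is the same
  field payload in record Account: type bytes changed to int32 (its default is dropped) -> changes Account's schema-level verdicts only — the decode of this value is the same


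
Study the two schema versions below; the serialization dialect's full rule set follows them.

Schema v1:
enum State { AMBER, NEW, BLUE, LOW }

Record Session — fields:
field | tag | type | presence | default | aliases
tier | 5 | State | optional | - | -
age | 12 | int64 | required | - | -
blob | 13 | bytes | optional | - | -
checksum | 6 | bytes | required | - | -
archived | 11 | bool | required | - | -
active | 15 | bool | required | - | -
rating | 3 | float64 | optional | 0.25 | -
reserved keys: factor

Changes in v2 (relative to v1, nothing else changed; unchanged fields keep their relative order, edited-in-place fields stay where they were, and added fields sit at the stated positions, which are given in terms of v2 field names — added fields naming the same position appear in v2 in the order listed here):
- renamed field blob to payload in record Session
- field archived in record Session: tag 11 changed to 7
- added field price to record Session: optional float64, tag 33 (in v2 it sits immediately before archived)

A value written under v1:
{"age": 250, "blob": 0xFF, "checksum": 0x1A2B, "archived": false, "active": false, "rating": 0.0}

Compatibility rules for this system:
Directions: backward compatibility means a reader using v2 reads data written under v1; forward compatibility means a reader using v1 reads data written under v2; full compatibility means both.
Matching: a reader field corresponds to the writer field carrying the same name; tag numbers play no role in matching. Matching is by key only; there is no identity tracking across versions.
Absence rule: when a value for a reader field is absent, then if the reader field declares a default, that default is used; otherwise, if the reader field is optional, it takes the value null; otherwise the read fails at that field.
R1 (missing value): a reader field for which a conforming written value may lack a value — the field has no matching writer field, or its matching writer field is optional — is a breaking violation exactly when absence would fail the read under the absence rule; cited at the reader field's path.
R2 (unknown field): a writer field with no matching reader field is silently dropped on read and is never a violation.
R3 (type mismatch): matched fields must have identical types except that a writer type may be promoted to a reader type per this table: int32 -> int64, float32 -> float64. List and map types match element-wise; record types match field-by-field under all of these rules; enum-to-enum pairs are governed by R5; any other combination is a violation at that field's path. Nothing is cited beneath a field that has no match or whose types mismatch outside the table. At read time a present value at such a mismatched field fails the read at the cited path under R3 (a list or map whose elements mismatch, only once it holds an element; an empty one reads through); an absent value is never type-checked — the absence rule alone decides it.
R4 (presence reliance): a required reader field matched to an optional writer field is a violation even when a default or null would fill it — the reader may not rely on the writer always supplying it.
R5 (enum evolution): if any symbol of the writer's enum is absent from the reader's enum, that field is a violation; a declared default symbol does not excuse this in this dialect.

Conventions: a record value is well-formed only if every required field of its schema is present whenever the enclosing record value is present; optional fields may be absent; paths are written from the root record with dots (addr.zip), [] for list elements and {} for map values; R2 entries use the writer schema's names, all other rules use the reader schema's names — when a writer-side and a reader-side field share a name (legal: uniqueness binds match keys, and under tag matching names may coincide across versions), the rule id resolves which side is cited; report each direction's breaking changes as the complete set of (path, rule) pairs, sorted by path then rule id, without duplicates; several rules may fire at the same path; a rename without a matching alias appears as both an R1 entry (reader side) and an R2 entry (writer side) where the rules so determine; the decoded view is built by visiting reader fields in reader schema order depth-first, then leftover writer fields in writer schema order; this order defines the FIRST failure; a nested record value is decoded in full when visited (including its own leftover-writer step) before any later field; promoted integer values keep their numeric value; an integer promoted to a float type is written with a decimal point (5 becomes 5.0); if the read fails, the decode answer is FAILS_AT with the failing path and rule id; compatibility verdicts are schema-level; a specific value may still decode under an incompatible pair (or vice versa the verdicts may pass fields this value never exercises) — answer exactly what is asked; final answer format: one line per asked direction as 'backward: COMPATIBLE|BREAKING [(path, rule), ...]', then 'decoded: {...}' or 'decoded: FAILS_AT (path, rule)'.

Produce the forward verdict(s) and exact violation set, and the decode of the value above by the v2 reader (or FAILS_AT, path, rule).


each type pair in Session: writer, then reader
forward analysis of Session with v1 as reader and v2 as writer:
  tier: paired with writer tier (State -> State; writer optional)
  age: paired with writer age (int64 -> int64; writer required)
  blob has no writer counterpart
  checksum: paired with writer checksum (bytes -> bytes; writer required)
  archived: paired with writer archived (bool -> bool; writer required)
  active: paired with writer active (bool -> bool; writer required)
  rating: paired with writer rating (float64 -> float64; writer optional)
  writer field payload has no reader counterpart
  writer field price has no reader counterpart
  nothing fires on Session: forward is COMPATIBLE
decoding the Session value with the v2 reader:
  tier := null (missing; optional => null)
  age := 250
  payload := null (missing; optional => null)
  checksum := 0x1A2B
  price := null (missing; optional => null)
  archived := false
  active := false
  rating := 0.0
  writer blob: no reader field; dropped
  => decoded: {"tier": null, "age": 250, "payload": null, "checksum": 0x1A2B, "price": null, "archived": false, "active": false, "rating": 0.0}
remaining Session differences; none change what is asked:
  field archived in record Session: tag 11 changed to 7 -> triggers nothing under Session's printed rules — same verdict

forward: COMPATIBLE []; decoded: {"tier": null, "age": 250, "payload": null, "checksum": 0x1A2B, "price": null, "archived": false, "active": false, "rating": 0.0}


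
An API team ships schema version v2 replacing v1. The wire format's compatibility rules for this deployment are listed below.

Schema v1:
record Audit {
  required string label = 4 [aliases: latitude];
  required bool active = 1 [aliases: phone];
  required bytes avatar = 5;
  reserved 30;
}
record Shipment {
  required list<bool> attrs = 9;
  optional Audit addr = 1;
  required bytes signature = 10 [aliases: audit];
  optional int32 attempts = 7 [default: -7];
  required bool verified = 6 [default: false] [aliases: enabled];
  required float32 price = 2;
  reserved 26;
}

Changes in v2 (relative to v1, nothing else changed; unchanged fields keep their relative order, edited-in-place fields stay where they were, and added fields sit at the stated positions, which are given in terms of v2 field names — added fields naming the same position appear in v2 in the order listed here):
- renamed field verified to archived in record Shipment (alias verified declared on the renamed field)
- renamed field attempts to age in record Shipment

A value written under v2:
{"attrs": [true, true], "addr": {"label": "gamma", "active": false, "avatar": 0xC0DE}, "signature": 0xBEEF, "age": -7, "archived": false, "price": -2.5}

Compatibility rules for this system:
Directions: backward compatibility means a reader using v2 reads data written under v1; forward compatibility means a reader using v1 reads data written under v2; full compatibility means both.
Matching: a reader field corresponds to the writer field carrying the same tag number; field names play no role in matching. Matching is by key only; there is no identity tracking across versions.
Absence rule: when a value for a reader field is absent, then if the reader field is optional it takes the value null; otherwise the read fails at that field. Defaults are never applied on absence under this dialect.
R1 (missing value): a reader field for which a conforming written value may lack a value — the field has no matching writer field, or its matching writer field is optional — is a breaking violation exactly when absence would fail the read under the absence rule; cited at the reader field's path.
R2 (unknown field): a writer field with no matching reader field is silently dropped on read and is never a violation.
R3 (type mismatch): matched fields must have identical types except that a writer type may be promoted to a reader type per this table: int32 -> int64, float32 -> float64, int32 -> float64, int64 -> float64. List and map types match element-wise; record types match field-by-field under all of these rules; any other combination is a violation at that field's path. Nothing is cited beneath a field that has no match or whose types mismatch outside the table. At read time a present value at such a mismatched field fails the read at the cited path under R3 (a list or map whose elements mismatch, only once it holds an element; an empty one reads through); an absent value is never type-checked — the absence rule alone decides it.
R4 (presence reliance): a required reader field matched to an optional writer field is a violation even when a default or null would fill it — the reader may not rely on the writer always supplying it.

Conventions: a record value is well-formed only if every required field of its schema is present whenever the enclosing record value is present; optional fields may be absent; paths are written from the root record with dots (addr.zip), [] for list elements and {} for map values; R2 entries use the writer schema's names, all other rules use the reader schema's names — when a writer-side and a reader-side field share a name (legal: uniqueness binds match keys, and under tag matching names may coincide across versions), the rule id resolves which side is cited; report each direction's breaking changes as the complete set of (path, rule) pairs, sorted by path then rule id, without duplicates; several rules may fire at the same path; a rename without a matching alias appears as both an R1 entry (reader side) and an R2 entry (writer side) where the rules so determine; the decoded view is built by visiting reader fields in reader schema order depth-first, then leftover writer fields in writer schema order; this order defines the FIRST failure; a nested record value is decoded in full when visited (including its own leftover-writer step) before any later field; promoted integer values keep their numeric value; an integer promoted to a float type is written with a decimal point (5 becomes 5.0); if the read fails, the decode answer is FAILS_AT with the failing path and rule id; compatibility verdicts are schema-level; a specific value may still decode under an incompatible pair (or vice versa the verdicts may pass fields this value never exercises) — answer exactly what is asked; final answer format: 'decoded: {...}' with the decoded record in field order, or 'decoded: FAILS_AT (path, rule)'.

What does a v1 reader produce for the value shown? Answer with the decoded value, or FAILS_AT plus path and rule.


decoded: {"attrs": [true, true], "addr": {"label": "gamma", "active": false, "avatar": 0xC0DE}, "signature": 0xBEEF, "attempts": -7, "verified": false, "price": -2.5}

the writer's type comes first in each Shipment pair
decode walk for Shipment under reader schema v1:
  attrs := [true, true]
  addr.label := "gamma"
  addr.active := false
  addr.avatar := 0xC0DE
  signature := 0xBEEF
  attempts := -7 (from writer age)
  verified := false (from writer archived)
  price := -2.5
  => decoded: {"attrs": [true, true], "addr": {"label": "gamma", "active": false, "avatar": 0xC0DE}, "signature": 0xBEEF, "attempts": -7, "verified": false, "price": -2.5}
the rest of the Shipment diff is inert for this question:
  renamed field verified to archived in record Shipment (alias verified declared on the renamed field) -> fires no rule on Shipment under this dialect and leaves the result unchanged
  renamed field attempts to age in record Shipment -> fires no rule on Shipment under this dialect and leaves the result unchanged


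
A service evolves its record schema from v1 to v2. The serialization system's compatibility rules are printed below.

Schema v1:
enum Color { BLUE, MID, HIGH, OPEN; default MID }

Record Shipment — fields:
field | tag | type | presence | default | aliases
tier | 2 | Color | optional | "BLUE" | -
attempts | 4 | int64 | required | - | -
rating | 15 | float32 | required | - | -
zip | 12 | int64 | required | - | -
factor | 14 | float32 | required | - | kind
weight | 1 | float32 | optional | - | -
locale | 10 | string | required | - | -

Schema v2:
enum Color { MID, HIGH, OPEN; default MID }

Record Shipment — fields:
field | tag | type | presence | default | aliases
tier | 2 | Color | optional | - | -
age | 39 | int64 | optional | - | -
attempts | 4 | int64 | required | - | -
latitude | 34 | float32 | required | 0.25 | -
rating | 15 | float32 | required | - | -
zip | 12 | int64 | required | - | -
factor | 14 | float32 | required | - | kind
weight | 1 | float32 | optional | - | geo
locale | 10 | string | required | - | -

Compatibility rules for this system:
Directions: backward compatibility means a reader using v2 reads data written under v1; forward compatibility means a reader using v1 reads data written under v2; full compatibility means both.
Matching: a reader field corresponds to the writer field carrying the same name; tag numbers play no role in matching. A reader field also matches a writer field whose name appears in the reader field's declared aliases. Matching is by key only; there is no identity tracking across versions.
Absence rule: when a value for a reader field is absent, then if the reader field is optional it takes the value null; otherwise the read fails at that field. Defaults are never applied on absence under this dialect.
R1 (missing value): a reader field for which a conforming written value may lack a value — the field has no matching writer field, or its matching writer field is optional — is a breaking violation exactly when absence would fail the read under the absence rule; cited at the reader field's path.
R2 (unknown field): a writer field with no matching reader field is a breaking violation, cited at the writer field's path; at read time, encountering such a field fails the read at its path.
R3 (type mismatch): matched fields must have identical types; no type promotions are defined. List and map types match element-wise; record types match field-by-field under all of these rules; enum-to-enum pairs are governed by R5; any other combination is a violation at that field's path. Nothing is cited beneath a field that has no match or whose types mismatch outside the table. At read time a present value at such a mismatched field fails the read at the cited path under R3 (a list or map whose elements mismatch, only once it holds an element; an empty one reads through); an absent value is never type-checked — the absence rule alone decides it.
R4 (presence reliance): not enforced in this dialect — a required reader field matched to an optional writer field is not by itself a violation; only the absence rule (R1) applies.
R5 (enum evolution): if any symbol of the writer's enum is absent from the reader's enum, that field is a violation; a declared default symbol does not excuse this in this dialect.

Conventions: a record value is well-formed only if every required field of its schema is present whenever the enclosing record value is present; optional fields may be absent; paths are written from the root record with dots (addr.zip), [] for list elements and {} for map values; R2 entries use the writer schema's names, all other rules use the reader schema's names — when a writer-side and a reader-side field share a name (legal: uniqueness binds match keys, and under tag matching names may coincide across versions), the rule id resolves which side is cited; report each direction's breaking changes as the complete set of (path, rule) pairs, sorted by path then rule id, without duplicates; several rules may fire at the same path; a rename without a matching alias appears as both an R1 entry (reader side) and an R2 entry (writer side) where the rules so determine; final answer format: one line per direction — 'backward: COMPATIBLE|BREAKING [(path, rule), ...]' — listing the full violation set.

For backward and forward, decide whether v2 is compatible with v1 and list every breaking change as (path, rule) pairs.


backward: BREAKING [(latitude, R1), (tier, R5)]; forward: BREAKING [(age, R2), (latitude, R2)]

the writer's type comes first in each Shipment pair
backward on Shipment — v2 reading data written by v1:
  Color -> Color, writer optional: tier aligns to tier
  age has no writer counterpart
  int64 -> int64, writer required: attempts aligns to attempts
  latitude has no writer counterpart
  float32 -> float32, writer required: rating aligns to rating
  int64 -> int64, writer required: zip aligns to zip
  float32 -> float32, writer required: factor aligns to factor
  float32 -> float32, writer optional: weight aligns to weight
  string -> string, writer required: locale aligns to locale
  R1 fires at latitude
  R5 fires at tier
  => 2 violation(s): backward is BREAKING for Shipment
forward on Shipment — v1 reading data written by v2:
  Color -> Color, writer optional: tier aligns to tier
  int64 -> int64, writer required: attempts aligns to attempts
  float32 -> float32, writer required: rating aligns to rating
  int64 -> int64, writer required: zip aligns to zip
  float32 -> float32, writer required: factor aligns to factor
  float32 -> float32, writer optional: weight aligns to weight
  string -> string, writer required: locale aligns to locale
  writer age: unknown to reader
  writer latitude: unknown to reader
  R2 fires at age
  R2 fires at latitude
  => 2 violation(s): forward is BREAKING for Shipment
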